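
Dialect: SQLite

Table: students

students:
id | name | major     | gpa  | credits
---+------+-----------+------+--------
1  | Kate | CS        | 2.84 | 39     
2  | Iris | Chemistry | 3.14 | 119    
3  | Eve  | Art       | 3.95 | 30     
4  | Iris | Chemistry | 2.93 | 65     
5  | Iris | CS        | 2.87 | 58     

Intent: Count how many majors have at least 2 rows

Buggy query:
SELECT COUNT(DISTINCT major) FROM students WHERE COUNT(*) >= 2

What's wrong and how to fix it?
Bug: COUNT(*) cannot appear in WHERE; the per-group count doesn't exist yet

Fix: Use a subquery that GROUPs and filters with HAVING, then count its rows

Corrected query:
SELECT COUNT(*) FROM (SELECT major FROM students GROUP BY major HAVING COUNT(*) >= 2)

Result:
COUNT(*)
--------
2       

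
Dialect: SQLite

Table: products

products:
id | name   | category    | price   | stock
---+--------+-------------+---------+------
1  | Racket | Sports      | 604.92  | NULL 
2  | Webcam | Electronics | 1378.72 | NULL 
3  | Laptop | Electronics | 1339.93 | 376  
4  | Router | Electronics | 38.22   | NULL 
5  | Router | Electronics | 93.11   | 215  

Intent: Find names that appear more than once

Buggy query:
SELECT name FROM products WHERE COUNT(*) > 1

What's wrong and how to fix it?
Bug: COUNT(*) is an aggregate and cannot be used in WHERE

Fix: Group first, then use HAVING for the count condition

Corrected query:
SELECT name FROM products GROUP BY name HAVING COUNT(*) > 1

Result:
name  
------
Router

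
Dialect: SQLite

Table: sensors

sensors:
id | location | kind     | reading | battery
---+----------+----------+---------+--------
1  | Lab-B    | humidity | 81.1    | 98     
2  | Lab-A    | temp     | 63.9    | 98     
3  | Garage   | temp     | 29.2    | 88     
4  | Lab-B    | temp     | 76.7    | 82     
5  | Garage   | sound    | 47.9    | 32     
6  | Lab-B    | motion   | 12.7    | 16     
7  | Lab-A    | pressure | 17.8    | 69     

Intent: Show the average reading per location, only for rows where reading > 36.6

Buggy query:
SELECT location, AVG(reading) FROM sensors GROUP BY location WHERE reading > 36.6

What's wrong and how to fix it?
Bug: WHERE cannot follow GROUP BY

Fix: Place WHERE between FROM and GROUP BY

Corrected query:
SELECT location, AVG(reading) FROM sensors WHERE reading > 36.6 GROUP BY location

Result:
location | AVG(reading)
---------+-------------
Garage   | 47.9        
Lab-A    | 63.9        
Lab-B    | 78.9        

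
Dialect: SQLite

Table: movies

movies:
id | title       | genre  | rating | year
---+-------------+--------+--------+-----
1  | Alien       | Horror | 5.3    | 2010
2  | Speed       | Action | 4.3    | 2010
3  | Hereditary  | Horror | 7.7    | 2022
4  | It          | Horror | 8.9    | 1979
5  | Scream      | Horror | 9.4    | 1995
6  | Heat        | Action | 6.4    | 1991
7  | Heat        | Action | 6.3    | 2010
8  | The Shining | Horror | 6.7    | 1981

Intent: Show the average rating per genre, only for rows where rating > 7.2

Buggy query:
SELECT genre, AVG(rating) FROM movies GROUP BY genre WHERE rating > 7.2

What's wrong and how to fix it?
Bug: Row-level WHERE must come before GROUP BY in the clause order

Fix: Place WHERE between FROM and GROUP BY

Corrected query:
SELECT genre, AVG(rating) FROM movies WHERE rating > 7.2 GROUP BY genre

Result:
genre  | AVG(rating)
-------+------------
Horror | 8.666667   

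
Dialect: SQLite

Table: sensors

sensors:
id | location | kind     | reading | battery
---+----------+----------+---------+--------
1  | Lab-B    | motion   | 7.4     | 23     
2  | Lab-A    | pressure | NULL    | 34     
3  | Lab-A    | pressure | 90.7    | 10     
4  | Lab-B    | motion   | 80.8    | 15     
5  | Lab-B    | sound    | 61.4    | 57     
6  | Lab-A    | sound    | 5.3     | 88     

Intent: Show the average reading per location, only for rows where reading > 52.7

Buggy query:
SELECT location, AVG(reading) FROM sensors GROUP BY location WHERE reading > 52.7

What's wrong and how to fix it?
Bug: WHERE cannot follow GROUP BY

Fix: Move the WHERE clause before GROUP BY

Corrected query:
SELECT location, AVG(reading) FROM sensors WHERE reading > 52.7 GROUP BY location

Result:
location | AVG(reading)
---------+-------------
Lab-A    | 90.7        
Lab-B    | 71.1        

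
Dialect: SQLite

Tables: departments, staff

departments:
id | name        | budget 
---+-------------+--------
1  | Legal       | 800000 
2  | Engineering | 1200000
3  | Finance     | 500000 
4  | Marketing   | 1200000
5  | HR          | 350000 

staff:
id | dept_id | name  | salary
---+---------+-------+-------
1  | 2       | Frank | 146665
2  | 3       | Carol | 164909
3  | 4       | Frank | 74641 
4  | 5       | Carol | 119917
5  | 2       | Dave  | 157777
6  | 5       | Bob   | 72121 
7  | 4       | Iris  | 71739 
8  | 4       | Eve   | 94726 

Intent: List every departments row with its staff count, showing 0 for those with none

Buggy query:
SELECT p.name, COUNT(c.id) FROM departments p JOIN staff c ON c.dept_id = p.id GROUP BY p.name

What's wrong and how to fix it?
Bug: An inner join excludes parents with zero children

Fix: Use LEFT JOIN so parents without children still appear (COUNT(c.id) gives 0)

Corrected query:
SELECT p.name, COUNT(c.id) FROM departments p LEFT JOIN staff c ON c.dept_id = p.id GROUP BY p.name

Result:
name        | COUNT(c.id)
------------+------------
Engineering | 2          
Finance     | 1          
HR          | 2          
Legal       | 0          
Marketing   | 3          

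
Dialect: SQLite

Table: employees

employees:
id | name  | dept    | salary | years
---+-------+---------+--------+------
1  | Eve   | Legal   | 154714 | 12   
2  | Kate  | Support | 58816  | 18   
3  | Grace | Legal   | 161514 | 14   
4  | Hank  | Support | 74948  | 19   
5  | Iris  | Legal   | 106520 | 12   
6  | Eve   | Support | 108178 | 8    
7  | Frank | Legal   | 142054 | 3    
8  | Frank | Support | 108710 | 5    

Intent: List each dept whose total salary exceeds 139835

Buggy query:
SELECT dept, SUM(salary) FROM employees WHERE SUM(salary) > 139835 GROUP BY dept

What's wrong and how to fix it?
Bug: WHERE runs before GROUP BY, so aggregates aren't available there

Fix: Use HAVING (which filters groups after aggregation) instead of WHERE

Corrected query:
SELECT dept, SUM(salary) FROM employees GROUP BY dept HAVING SUM(salary) > 139835

Result:
dept    | SUM(salary)
--------+------------
Legal   | 564802     
Support | 350652     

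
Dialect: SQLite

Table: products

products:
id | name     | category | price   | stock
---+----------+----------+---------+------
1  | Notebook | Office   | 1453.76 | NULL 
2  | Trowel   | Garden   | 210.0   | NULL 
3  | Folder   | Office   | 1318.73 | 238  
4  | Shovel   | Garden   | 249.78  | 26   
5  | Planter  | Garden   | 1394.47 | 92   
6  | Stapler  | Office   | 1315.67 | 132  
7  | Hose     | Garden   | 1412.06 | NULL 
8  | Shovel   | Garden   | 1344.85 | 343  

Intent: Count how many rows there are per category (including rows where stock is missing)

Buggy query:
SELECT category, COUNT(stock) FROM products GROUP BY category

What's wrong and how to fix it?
Bug: COUNT(column) counts non-NULL values only; rows with NULL stock aren't counted

Fix: Use COUNT(*) to count all rows regardless of NULL

Corrected query:
SELECT category, COUNT(*) FROM products GROUP BY category

Result:
category | COUNT(*)
---------+---------
Garden   | 5       
Office   | 3       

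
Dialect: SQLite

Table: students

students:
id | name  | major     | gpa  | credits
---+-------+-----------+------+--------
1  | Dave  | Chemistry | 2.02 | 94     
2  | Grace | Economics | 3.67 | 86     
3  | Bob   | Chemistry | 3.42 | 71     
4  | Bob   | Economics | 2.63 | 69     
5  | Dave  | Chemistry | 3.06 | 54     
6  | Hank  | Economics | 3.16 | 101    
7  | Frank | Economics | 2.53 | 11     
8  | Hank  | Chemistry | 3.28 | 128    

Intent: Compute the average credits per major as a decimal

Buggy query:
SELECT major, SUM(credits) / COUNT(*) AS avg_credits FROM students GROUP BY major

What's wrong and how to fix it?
Bug: SUM(credits) and COUNT(*) are both integers; the division truncates the fractional part

Fix: Multiply by 1.0 (or CAST to REAL) to force floating-point division

Corrected query:
SELECT major, SUM(credits) * 1.0 / COUNT(*) AS avg_credits FROM students GROUP BY major

Result:
major     | avg_credits
----------+------------
Chemistry | 86.75      
Economics | 66.75      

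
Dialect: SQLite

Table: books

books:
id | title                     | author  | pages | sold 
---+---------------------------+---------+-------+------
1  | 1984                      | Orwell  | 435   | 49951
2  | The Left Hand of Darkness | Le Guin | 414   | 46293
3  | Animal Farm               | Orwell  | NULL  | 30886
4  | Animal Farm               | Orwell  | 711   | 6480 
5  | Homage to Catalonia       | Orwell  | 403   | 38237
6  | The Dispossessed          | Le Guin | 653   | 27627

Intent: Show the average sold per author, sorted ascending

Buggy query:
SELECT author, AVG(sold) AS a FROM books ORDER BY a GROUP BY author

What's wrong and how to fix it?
Bug: ORDER BY appears before GROUP BY; SQL clause order requires GROUP BY first

Fix: Move ORDER BY to the end, after GROUP BY

Corrected query:
SELECT author, AVG(sold) AS a FROM books GROUP BY author ORDER BY a

Result:
author  | a      
--------+--------
Orwell  | 31388.5
Le Guin | 36960  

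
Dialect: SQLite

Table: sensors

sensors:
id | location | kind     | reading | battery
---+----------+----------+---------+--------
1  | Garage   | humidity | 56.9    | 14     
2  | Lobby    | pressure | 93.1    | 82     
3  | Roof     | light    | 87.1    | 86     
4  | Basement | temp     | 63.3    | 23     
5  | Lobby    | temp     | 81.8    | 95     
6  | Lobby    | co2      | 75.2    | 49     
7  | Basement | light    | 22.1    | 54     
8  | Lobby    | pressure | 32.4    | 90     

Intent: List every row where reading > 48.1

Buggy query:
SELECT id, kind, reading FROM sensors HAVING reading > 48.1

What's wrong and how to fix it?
Bug: HAVING filters the output of aggregation, but this query has no GROUP BY and no aggregate functions, so SQLite rejects it (HAVING clause on a non-aggregate query); the condition here is per row

Fix: Use WHERE for row-level filtering

Corrected query:
SELECT id, kind, reading FROM sensors WHERE reading > 48.1

Result:
id | kind     | reading
---+----------+--------
1  | humidity | 56.9   
2  | pressure | 93.1   
3  | light    | 87.1   
4  | temp     | 63.3   
5  | temp     | 81.8   
6  | co2      | 75.2   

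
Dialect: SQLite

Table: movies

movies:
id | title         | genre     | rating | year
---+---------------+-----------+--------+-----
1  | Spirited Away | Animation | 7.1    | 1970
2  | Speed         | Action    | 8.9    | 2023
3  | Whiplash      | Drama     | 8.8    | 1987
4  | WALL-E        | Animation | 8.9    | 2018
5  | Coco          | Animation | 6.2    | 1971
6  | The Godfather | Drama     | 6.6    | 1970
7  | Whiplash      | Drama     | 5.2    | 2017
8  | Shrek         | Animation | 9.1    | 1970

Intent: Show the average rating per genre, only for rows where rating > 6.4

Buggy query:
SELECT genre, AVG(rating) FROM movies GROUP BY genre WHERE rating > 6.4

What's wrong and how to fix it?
Bug: WHERE cannot follow GROUP BY

Fix: Move the WHERE clause before GROUP BY

Corrected query:
SELECT genre, AVG(rating) FROM movies WHERE rating > 6.4 GROUP BY genre

Result:
genre     | AVG(rating)
----------+------------
Action    | 8.9        
Animation | 8.366667   
Drama     | 7.7        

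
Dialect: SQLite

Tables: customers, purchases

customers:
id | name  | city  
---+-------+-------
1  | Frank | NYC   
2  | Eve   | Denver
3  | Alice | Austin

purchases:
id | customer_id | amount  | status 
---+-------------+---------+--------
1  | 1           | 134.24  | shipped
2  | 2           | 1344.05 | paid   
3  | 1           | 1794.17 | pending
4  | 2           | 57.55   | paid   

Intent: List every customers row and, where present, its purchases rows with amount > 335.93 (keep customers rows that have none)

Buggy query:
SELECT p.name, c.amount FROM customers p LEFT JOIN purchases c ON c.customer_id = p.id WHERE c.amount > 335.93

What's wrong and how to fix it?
Bug: Filtering c.amount in WHERE discards the NULL rows produced by LEFT JOIN, turning it into an inner join

Fix: Move the right-table condition into the ON clause so unmatched parents are kept

Corrected query:
SELECT p.name, c.amount FROM customers p LEFT JOIN purchases c ON c.customer_id = p.id AND c.amount > 335.93

Result:
name  | amount 
------+--------
Frank | 1794.17
Eve   | 1344.05
Alice | NULL   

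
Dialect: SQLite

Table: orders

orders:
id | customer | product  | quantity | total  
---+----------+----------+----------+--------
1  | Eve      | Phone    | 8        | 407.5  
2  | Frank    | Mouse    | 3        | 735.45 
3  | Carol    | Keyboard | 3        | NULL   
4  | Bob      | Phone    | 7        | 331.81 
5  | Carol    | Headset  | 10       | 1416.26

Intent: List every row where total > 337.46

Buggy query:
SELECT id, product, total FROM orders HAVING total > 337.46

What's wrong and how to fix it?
Bug: This is a non-aggregate query (no GROUP BY, no aggregates), so in SQLite the HAVING clause is invalid here; a row-level condition belongs in WHERE

Fix: Replace HAVING with WHERE since the condition applies to individual rows

Corrected query:
SELECT id, product, total FROM orders WHERE total > 337.46

Result:
id | product | total  
---+---------+--------
1  | Phone   | 407.5  
2  | Mouse   | 735.45 
5  | Headset | 1416.26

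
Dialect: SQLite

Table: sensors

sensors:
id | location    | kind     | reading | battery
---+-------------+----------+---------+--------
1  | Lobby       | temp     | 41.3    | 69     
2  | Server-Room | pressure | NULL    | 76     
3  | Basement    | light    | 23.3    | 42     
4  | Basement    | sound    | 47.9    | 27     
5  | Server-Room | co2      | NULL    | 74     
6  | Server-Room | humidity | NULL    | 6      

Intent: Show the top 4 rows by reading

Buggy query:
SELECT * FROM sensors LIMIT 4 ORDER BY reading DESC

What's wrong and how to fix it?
Bug: ORDER BY cannot follow LIMIT; LIMIT is the final clause

Fix: Sort with ORDER BY, then apply LIMIT

Corrected query:
SELECT * FROM sensors ORDER BY reading DESC LIMIT 4

Result:
id | location    | kind     | reading | battery
---+-------------+----------+---------+--------
4  | Basement    | sound    | 47.9    | 27     
1  | Lobby       | temp     | 41.3    | 69     
3  | Basement    | light    | 23.3    | 42     
2  | Server-Room | pressure | NULL    | 76     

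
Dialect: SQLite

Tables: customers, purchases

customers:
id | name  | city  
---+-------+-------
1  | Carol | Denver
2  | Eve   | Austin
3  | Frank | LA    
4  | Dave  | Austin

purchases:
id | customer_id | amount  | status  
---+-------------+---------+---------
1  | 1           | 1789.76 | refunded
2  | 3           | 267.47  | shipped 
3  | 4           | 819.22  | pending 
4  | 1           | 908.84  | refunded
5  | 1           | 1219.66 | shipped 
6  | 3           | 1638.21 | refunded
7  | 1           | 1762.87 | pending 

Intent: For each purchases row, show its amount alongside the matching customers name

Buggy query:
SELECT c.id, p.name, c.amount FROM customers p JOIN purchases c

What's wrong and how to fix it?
Bug: JOIN with no ON clause produces a cartesian product; every purchases row pairs with every customers row

Fix: Add ON c.customer_id = p.id to the JOIN

Corrected query:
SELECT c.id, p.name, c.amount FROM customers p JOIN purchases c ON c.customer_id = p.id

Result:
id | name  | amount 
---+-------+--------
1  | Carol | 1789.76
2  | Frank | 267.47 
3  | Dave  | 819.22 
4  | Carol | 908.84 
5  | Carol | 1219.66
6  | Frank | 1638.21
7  | Carol | 1762.87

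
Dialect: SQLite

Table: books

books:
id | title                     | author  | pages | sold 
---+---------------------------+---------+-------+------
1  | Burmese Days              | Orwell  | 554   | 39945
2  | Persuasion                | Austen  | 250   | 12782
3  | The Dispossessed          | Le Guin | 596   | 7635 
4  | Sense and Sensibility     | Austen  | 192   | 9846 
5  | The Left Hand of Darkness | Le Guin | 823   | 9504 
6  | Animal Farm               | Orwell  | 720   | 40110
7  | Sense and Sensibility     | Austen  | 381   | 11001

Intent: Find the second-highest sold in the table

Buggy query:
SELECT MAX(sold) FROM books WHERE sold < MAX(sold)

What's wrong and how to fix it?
Bug: MAX(sold) on the right of the comparison is an aggregate-in-WHERE error

Fix: Compute the overall MAX in a subquery, then take MAX of rows below it

Corrected query:
SELECT MAX(sold) FROM books WHERE sold < (SELECT MAX(sold) FROM books)

Result:
MAX(sold)
---------
39945    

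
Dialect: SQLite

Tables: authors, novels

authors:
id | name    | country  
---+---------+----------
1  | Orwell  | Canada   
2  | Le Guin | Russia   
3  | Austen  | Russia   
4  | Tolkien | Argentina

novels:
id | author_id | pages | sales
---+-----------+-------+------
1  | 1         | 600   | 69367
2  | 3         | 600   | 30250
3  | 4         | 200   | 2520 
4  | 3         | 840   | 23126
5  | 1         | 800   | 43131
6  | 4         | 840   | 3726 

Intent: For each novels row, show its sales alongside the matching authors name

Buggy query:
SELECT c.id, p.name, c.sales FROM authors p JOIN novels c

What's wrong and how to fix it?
Bug: Missing join condition: each novels row is matched to all authors rows instead of just its own

Fix: Specify the join condition linking the foreign key to the parent id

Corrected query:
SELECT c.id, p.name, c.sales FROM authors p JOIN novels c ON c.author_id = p.id

Result:
id | name    | sales
---+---------+------
1  | Orwell  | 69367
2  | Austen  | 30250
3  | Tolkien | 2520 
4  | Austen  | 23126
5  | Orwell  | 43131
6  | Tolkien | 3726 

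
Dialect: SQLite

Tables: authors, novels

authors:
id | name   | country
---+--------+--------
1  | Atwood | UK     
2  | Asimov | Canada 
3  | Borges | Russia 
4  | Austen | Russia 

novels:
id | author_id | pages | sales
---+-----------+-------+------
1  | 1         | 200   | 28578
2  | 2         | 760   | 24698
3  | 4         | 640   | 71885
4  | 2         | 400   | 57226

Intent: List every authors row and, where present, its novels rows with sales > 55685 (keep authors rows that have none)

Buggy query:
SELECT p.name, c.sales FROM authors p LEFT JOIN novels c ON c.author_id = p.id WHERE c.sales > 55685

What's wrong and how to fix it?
Bug: Filtering c.sales in WHERE discards the NULL rows produced by LEFT JOIN, turning it into an inner join

Fix: Put 'c.sales > 55685' in the JOIN's ON clause instead of WHERE

Corrected query:
SELECT p.name, c.sales FROM authors p LEFT JOIN novels c ON c.author_id = p.id AND c.sales > 55685

Result:
name   | sales
-------+------
Atwood | NULL 
Asimov | 57226
Borges | NULL 
Austen | 71885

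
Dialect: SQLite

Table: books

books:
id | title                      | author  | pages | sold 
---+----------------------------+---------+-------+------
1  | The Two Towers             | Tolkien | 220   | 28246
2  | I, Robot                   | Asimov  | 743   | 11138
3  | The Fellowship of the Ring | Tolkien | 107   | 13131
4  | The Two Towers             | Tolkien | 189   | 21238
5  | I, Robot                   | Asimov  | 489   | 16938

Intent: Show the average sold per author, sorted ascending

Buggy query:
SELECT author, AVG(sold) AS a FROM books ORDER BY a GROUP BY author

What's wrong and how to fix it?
Bug: GROUP BY must precede ORDER BY

Fix: Reorder: SELECT … FROM … GROUP BY … ORDER BY …

Corrected query:
SELECT author, AVG(sold) AS a FROM books GROUP BY author ORDER BY a

Result:
author  | a           
--------+-------------
Asimov  | 14038       
Tolkien | 20871.666667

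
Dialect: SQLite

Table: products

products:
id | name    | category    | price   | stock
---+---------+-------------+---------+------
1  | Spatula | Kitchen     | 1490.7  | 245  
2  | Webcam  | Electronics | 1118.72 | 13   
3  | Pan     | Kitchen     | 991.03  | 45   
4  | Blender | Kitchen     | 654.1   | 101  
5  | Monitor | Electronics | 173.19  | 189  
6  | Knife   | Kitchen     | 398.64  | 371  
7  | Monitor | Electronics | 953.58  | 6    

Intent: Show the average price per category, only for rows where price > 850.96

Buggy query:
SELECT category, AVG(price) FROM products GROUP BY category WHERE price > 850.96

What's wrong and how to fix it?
Bug: Row-level WHERE must come before GROUP BY in the clause order

Fix: Place WHERE between FROM and GROUP BY

Corrected query:
SELECT category, AVG(price) FROM products WHERE price > 850.96 GROUP BY category

Result:
category    | AVG(price)
------------+-----------
Electronics | 1036.15   
Kitchen     | 1240.865  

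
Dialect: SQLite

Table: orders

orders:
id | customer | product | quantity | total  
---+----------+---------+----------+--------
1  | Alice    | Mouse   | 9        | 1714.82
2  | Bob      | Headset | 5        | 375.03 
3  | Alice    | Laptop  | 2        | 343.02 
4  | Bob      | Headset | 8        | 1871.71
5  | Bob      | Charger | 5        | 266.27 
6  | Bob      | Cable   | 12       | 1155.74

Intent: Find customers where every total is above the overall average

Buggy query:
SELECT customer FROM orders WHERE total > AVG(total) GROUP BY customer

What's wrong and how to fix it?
Bug: WHERE evaluates per row before aggregation, so AVG() is unavailable

Fix: Compute the overall average in a scalar subquery and compare each group's MIN against it in HAVING

Corrected query:
SELECT customer FROM orders GROUP BY customer HAVING MIN(total) > (SELECT AVG(total) FROM orders)

Result:
(no rows)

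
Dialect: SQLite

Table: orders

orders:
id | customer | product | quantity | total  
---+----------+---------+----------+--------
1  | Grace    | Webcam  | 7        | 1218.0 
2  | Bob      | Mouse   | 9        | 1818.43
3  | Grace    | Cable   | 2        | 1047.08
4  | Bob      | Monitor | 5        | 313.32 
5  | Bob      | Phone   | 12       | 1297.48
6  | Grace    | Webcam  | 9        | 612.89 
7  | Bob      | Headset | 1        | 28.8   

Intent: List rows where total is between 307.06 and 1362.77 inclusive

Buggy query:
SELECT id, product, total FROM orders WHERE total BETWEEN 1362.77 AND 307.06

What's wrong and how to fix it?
Bug: BETWEEN expects the lower bound first; with 1362.77 AND 307.06 the range is empty

Fix: Swap the bounds so the smaller value comes first

Corrected query:
SELECT id, product, total FROM orders WHERE total BETWEEN 307.06 AND 1362.77

Result:
id | product | total  
---+---------+--------
1  | Webcam  | 1218   
3  | Cable   | 1047.08
4  | Monitor | 313.32 
5  | Phone   | 1297.48
6  | Webcam  | 612.89 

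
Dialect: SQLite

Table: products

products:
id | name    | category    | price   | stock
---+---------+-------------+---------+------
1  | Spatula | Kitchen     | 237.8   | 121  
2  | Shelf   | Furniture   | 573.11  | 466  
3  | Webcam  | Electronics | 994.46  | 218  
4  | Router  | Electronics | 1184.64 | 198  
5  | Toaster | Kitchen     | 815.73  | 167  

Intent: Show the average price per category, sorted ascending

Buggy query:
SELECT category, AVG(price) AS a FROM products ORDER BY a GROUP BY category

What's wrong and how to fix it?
Bug: ORDER BY appears before GROUP BY; SQL clause order requires GROUP BY first

Fix: Reorder: SELECT … FROM … GROUP BY … ORDER BY …

Corrected query:
SELECT category, AVG(price) AS a FROM products GROUP BY category ORDER BY a

Result:
category    | a      
------------+--------
Kitchen     | 526.765
Furniture   | 573.11 
Electronics | 1089.55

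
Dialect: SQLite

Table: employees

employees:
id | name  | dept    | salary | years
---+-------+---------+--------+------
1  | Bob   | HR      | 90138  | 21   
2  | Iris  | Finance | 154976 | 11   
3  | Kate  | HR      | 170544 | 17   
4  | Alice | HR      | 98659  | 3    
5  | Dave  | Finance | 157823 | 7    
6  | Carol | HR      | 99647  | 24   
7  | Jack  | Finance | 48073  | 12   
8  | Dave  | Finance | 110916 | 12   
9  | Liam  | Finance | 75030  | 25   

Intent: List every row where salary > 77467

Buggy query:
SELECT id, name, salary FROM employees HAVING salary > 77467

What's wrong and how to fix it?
Bug: HAVING filters the output of aggregation, but this query has no GROUP BY and no aggregate functions, so SQLite rejects it (HAVING clause on a non-aggregate query); the condition here is per row

Fix: Use WHERE for row-level filtering

Corrected query:
SELECT id, name, salary FROM employees WHERE salary > 77467

Result:
id | name  | salary
---+-------+-------
1  | Bob   | 90138 
2  | Iris  | 154976
3  | Kate  | 170544
4  | Alice | 98659 
5  | Dave  | 157823
6  | Carol | 99647 
8  | Dave  | 110916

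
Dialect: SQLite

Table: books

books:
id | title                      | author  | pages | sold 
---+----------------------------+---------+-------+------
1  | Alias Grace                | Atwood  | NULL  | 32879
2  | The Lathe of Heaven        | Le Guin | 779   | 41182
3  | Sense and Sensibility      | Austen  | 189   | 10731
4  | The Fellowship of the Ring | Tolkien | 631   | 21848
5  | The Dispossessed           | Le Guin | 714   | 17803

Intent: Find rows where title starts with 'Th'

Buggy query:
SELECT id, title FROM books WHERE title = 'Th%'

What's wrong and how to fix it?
Bug: Wildcards only work with LIKE; '=' treats '%' as a literal character

Fix: Replace '=' with LIKE so 'Th%' is treated as a pattern

Corrected query:
SELECT id, title FROM books WHERE title LIKE 'Th%'

Result:
id | title                     
---+---------------------------
2  | The Lathe of Heaven       
4  | The Fellowship of the Ring
5  | The Dispossessed          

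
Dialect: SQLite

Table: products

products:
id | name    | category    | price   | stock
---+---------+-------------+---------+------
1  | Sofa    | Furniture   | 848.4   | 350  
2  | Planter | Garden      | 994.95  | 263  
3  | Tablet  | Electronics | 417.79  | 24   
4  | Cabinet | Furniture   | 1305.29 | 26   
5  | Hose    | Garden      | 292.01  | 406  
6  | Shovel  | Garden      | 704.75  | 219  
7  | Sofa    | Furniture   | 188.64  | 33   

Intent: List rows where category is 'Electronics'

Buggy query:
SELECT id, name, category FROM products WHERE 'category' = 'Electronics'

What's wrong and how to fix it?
Bug: Single quotes denote string literals in SQL; the column name is being compared as a constant string

Fix: Remove the quotes around the column name (or use double quotes for an identifier)

Corrected query:
SELECT id, name, category FROM products WHERE category = 'Electronics'

Result:
id | name   | category   
---+--------+------------
3  | Tablet | Electronics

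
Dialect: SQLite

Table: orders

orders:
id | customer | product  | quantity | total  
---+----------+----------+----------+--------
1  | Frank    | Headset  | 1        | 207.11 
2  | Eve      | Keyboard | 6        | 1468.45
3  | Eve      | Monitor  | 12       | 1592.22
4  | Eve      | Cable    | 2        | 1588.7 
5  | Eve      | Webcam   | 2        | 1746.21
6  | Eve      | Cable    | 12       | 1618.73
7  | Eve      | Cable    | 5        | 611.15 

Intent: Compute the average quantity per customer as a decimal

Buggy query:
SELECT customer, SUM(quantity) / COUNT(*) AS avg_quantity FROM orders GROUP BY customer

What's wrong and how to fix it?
Bug: SUM(quantity) and COUNT(*) are both integers; the division truncates the fractional part

Fix: Cast one side to REAL so the division keeps the fractional part

Corrected query:
SELECT customer, SUM(quantity) * 1.0 / COUNT(*) AS avg_quantity FROM orders GROUP BY customer

Result:
customer | avg_quantity
---------+-------------
Eve      | 6.5         
Frank    | 1           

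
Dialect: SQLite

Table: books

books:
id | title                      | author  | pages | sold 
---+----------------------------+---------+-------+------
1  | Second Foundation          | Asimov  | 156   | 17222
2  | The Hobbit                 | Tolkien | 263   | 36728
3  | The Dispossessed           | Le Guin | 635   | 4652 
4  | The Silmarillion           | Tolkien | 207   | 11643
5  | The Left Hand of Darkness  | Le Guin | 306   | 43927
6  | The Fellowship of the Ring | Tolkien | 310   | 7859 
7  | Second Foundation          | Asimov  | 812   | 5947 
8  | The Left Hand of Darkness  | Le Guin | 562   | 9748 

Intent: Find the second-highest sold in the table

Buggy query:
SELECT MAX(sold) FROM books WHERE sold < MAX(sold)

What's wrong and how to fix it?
Bug: The inner MAX is an aggregate inside WHERE, which is not allowed

Fix: Put the inner MAX in a scalar subquery

Corrected query:
SELECT MAX(sold) FROM books WHERE sold < (SELECT MAX(sold) FROM books)

Result:
MAX(sold)
---------
36728    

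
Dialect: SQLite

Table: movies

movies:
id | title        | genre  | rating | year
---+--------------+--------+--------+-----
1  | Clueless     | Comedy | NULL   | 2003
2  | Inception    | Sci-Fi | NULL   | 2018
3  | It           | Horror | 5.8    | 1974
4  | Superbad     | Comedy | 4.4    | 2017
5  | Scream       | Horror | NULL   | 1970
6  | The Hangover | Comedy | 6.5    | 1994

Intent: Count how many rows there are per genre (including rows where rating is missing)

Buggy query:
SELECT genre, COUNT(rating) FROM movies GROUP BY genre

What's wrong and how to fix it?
Bug: COUNT(rating) skips NULLs, so groups with missing rating are undercounted

Fix: Use COUNT(*) to count all rows regardless of NULL

Corrected query:
SELECT genre, COUNT(*) FROM movies GROUP BY genre

Result:
genre  | COUNT(*)
-------+---------
Comedy | 3       
Horror | 2       
Sci-Fi | 1       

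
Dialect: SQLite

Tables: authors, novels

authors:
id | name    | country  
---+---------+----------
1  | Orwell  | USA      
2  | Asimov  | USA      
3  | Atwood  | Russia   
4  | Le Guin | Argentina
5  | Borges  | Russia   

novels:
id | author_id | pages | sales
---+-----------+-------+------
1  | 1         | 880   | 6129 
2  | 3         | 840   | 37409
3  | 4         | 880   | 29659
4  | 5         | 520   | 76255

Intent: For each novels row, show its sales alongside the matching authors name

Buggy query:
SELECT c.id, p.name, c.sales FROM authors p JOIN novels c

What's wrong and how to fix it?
Bug: JOIN with no ON clause produces a cartesian product; every novels row pairs with every authors row

Fix: Add ON c.author_id = p.id to the JOIN

Corrected query:
SELECT c.id, p.name, c.sales FROM authors p JOIN novels c ON c.author_id = p.id

Result:
id | name    | sales
---+---------+------
1  | Orwell  | 6129 
2  | Atwood  | 37409
3  | Le Guin | 29659
4  | Borges  | 76255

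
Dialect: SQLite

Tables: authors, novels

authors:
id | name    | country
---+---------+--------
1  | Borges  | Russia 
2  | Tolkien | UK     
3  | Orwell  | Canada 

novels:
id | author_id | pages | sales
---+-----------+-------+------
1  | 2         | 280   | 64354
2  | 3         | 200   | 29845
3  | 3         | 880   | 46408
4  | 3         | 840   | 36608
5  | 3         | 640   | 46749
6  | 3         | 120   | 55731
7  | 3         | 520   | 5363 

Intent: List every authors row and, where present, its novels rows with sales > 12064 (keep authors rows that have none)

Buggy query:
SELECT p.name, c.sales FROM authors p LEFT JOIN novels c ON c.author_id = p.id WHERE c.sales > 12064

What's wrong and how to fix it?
Bug: Filtering c.sales in WHERE discards the NULL rows produced by LEFT JOIN, turning it into an inner join

Fix: Move the right-table condition into the ON clause so unmatched parents are kept

Corrected query:
SELECT p.name, c.sales FROM authors p LEFT JOIN novels c ON c.author_id = p.id AND c.sales > 12064

Result:
name    | sales
--------+------
Borges  | NULL 
Tolkien | 64354
Orwell  | 29845
Orwell  | 36608
Orwell  | 46408
Orwell  | 46749
Orwell  | 55731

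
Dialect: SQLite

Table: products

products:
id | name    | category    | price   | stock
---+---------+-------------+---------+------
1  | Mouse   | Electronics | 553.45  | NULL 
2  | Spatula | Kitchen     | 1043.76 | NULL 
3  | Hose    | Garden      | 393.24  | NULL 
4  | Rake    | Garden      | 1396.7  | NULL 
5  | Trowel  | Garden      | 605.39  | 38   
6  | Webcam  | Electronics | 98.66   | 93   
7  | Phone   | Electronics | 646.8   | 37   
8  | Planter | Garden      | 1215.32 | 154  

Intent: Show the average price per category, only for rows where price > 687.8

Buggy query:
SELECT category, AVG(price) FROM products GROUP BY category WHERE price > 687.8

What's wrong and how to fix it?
Bug: WHERE cannot follow GROUP BY

Fix: Place WHERE between FROM and GROUP BY

Corrected query:
SELECT category, AVG(price) FROM products WHERE price > 687.8 GROUP BY category

Result:
category | AVG(price)
---------+-----------
Garden   | 1306.01   
Kitchen  | 1043.76   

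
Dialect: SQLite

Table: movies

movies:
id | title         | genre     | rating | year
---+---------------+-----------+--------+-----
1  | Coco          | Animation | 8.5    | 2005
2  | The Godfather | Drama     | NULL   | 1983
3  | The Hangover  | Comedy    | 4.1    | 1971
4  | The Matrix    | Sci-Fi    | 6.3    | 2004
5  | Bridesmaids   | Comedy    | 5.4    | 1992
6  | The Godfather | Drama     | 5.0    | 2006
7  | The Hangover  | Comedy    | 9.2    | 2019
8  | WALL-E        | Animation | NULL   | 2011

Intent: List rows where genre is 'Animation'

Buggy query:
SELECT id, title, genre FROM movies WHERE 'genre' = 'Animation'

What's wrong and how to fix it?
Bug: 'genre' in single quotes is a string literal, not the column; the comparison is literal-vs-literal and never true

Fix: Remove the quotes around the column name (or use double quotes for an identifier)

Corrected query:
SELECT id, title, genre FROM movies WHERE genre = 'Animation'

Result:
id | title  | genre    
---+--------+----------
1  | Coco   | Animation
8  | WALL-E | Animation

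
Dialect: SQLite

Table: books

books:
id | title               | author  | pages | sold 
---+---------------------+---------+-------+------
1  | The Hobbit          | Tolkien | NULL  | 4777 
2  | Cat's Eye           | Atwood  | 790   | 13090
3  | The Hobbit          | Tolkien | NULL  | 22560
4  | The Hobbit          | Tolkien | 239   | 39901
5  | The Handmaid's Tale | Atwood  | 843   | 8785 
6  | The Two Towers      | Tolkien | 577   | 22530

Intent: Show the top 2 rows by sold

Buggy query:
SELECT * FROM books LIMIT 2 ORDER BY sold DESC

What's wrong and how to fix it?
Bug: LIMIT must come after ORDER BY

Fix: Swap the clauses: ORDER BY first, then LIMIT

Corrected query:
SELECT * FROM books ORDER BY sold DESC LIMIT 2

Result:
id | title      | author  | pages | sold 
---+------------+---------+-------+------
4  | The Hobbit | Tolkien | 239   | 39901
3  | The Hobbit | Tolkien | NULL  | 22560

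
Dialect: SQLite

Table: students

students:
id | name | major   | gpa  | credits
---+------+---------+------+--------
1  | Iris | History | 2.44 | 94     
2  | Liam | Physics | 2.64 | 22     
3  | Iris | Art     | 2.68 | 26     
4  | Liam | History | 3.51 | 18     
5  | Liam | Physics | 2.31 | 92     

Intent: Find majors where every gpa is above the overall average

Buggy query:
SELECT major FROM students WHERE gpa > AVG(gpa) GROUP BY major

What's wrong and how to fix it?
Bug: AVG() is an aggregate; it can't sit directly in WHERE

Fix: Compute the overall average in a scalar subquery and compare each group's MIN against it in HAVING

Corrected query:
SELECT major FROM students GROUP BY major HAVING MIN(gpa) > (SELECT AVG(gpa) FROM students)

Result:
(no rows)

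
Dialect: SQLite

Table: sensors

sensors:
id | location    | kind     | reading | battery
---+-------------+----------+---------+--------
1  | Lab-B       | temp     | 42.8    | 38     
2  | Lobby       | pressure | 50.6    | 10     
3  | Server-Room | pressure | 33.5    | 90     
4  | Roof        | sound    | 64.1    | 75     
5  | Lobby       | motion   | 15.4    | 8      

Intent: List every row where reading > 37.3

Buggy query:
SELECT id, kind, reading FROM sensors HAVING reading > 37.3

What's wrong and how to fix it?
Bug: HAVING filters the output of aggregation, but this query has no GROUP BY and no aggregate functions, so SQLite rejects it (HAVING clause on a non-aggregate query); the condition here is per row

Fix: Replace HAVING with WHERE since the condition applies to individual rows

Corrected query:
SELECT id, kind, reading FROM sensors WHERE reading > 37.3

Result:
id | kind     | reading
---+----------+--------
1  | temp     | 42.8   
2  | pressure | 50.6   
4  | sound    | 64.1   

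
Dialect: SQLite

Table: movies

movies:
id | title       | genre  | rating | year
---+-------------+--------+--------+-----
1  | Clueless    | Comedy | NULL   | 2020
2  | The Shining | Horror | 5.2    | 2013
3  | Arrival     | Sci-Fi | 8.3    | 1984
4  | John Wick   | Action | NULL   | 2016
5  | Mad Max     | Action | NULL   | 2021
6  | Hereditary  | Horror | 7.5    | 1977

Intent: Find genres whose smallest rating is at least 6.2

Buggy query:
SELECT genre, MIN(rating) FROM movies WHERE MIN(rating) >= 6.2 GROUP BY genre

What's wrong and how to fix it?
Bug: MIN() in WHERE is a misuse of aggregate

Fix: Use HAVING for the per-group MIN condition

Corrected query:
SELECT genre, MIN(rating) FROM movies GROUP BY genre HAVING MIN(rating) >= 6.2

Result:
genre  | MIN(rating)
-------+------------
Sci-Fi | 8.3        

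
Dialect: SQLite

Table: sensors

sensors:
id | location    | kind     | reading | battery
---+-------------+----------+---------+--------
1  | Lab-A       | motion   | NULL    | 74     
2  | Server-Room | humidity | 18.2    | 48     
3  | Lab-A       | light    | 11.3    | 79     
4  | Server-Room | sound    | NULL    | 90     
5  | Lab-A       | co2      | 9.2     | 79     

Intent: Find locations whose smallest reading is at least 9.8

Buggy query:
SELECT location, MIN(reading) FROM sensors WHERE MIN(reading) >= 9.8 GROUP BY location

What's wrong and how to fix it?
Bug: MIN() in WHERE is a misuse of aggregate

Fix: Use HAVING for the per-group MIN condition

Corrected query:
SELECT location, MIN(reading) FROM sensors GROUP BY location HAVING MIN(reading) >= 9.8

Result:
location    | MIN(reading)
------------+-------------
Server-Room | 18.2        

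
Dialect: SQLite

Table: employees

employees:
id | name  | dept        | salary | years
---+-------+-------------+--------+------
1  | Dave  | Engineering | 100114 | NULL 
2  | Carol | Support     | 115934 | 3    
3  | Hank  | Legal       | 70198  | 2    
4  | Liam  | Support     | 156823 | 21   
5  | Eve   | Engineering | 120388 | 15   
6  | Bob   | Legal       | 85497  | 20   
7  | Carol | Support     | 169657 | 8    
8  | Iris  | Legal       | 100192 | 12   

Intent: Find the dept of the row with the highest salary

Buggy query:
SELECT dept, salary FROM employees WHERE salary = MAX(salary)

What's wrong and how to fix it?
Bug: MAX(salary) is an aggregate and cannot be used directly in WHERE

Fix: Use a subquery: WHERE salary = (SELECT MAX(salary) FROM employees)

Corrected query:
SELECT dept, salary FROM employees WHERE salary = (SELECT MAX(salary) FROM employees)

Result:
dept    | salary
--------+-------
Support | 169657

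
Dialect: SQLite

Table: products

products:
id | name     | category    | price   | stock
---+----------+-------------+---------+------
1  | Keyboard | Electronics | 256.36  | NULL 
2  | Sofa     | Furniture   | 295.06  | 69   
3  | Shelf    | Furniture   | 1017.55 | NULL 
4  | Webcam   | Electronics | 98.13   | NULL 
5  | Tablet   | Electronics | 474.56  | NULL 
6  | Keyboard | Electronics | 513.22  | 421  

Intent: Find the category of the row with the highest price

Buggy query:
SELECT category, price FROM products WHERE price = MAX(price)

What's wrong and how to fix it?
Bug: WHERE is evaluated per row; an aggregate over the whole table isn't defined there

Fix: Wrap MAX in a scalar subquery so WHERE compares against a single value

Corrected query:
SELECT category, price FROM products WHERE price = (SELECT MAX(price) FROM products)

Result:
category  | price  
----------+--------
Furniture | 1017.55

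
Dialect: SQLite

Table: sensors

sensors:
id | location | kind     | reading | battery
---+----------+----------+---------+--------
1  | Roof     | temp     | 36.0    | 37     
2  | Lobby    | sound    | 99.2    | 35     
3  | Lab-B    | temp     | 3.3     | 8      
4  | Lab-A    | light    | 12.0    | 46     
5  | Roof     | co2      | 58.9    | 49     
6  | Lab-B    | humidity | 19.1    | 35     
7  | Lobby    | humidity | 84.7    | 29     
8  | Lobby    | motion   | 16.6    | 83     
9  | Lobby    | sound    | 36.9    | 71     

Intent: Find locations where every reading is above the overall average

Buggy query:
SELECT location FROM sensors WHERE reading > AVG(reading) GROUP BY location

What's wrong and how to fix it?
Bug: WHERE evaluates per row before aggregation, so AVG() is unavailable

Fix: Compute the overall average in a scalar subquery and compare each group's MIN against it in HAVING

Corrected query:
SELECT location FROM sensors GROUP BY location HAVING MIN(reading) > (SELECT AVG(reading) FROM sensors)

Result:
(no rows)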